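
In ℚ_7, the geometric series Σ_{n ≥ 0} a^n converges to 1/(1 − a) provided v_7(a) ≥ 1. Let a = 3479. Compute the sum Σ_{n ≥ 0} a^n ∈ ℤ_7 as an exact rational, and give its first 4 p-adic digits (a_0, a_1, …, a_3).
Σ a^n = 1/(1 − a) = -1/3478;  first 4 digits = (1, 0, 1, 3)

v_7(a) = 2 ≥ 1, so the series converges in ℤ_7 to 1/(1 − a) = 1/(1 − 3479) = -1/3478. Expand this rational in ℤ_7: compute digits iteratively via d_i = x_i mod 7, x_{i+1} = (x_i − d_i)/7. The first 4 digits are (1, 0, 1, 3).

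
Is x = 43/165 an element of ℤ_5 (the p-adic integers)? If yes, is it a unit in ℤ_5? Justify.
x ∉ ℤ_5 (v_5(x) = -1 < 0)

ℤ_5 = {x ∈ ℚ_5 : v_5(x) ≥ 0} and ℤ_5^× = {x ∈ ℤ_5 : v_5(x) = 0}. Here v_5(43/165) = v_5(num) − v_5(den) = -1; compare against these criteria.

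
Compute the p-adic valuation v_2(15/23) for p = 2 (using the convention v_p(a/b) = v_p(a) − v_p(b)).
v_2(15/23) = 0

Factor powers of 2 from the numerator and denominator of the reduced fraction: 15 = 2^0 · 15 and 23 = 2^0 · 23. Apply v_p(a/b) = v_p(a) − v_p(b): v_2(15/23) = 0 − 0 = 0.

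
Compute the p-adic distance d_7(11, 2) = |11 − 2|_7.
d_7(11, 2) = 1

Step 1 — x − y = 11 − 2 = 9. Step 2 — v_7(9) = 0 (factor: 9 = (7^0 · 9); the sign does not affect v_p). Step 3 — |x − y|_7 = 7^{0} = 1.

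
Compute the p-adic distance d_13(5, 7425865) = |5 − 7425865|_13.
d_13(5, 7425865) = 1/371293

Step 1 — x − y = 5 − 7425865 = -7425860. Step 2 — v_13(-7425860) = 5 (factor: -7425860 = −(13^5 · 20); the sign does not affect v_p). Step 3 — |x − y|_13 = 13^{-5} = 1/371293.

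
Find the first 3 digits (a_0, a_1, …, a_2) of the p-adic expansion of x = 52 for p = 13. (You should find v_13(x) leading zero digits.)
(a_0, …, a_2) = (0, 4, 0)

v_13(52) = 1, so a_0 = ... = a_0 = 0. Factor out: x = 13^1 · u with u = 4 a unit in ℤ_13. Expand u iteratively via a_{v+i} = u_i mod 13, u_{i+1} = (u_i − a_{v+i})/13:
  u_0 = 4;  a_1 = 4;  u_1 = (u_0 − 4)/13 = 0
  u_1 = 0;  a_2 = 0;  u_2 = (u_1 − 0)/13 = 0
Digits: (0, 4, 0).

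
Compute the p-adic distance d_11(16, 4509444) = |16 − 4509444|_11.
d_11(16, 4509444) = 1/161051

Step 1 — x − y = 16 − 4509444 = -4509428. Step 2 — v_11(-4509428) = 5 (factor: -4509428 = −(11^5 · 28); the sign does not affect v_p). Step 3 — |x − y|_11 = 11^{-5} = 1/161051.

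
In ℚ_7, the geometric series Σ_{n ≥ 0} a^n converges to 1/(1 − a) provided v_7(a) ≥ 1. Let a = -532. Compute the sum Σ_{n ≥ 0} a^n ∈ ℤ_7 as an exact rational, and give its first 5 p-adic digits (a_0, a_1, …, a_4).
Σ a^n = 1/(1 − a) = 1/533;  first 5 digits = (1, 1, 4, 5, 1)

v_7(a) = 1 ≥ 1, so the series converges in ℤ_7 to 1/(1 − a) = 1/(1 − (-532)) = 1/533. Expand this rational in ℤ_7: compute digits iteratively via d_i = x_i mod 7, x_{i+1} = (x_i − d_i)/7. The first 5 digits are (1, 1, 4, 5, 1).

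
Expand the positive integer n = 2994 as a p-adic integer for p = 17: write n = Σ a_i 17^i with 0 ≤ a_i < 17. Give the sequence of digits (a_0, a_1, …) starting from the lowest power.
(a_0, a_1, …) = (2, 6, 10)

Repeated division by 17 gives the digits low-to-high: 2994 = 2 + 6·17^1 + 10·17^2. Digit sequence: (2, 6, 10).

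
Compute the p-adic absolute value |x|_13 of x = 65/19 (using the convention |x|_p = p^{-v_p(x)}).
|65/19|_13 = 1/13

Step 1 — compute v_13(x) by factoring powers of 13 out of the numerator and denominator: v_13(65/19) = 1. Step 2 — apply |x|_p = p^{-v_p(x)} = 13^{-1} = 1/13.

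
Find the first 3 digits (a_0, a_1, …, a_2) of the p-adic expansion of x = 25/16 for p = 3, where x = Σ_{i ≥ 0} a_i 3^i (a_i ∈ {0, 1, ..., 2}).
(a_0, …, a_2) = (1, 0, 1)

v_3(25/16) = 0 (numerator and denominator both coprime to 3), so x ∈ ℤ_3^×. Compute digits iteratively via a_i = x_i mod 3, x_{i+1} = (x_i − a_i)/3, with x_0 = x:
  x_0 = 25/16;  a_0 = 1;  x_1 = (x_0 − 1)/3 = 3/16
  x_1 = 3/16;  a_1 = 0;  x_2 = (x_1 − 0)/3 = 1/16
  x_2 = 1/16;  a_2 = 1;  x_3 = (x_2 − 1)/3 = -5/16
Digits: (1, 0, 1).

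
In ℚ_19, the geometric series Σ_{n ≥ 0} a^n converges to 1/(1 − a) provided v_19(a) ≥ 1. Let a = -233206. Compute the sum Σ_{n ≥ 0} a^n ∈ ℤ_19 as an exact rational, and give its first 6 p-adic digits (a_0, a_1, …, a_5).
Σ a^n = 1/(1 − a) = 1/233207;  first 6 digits = (1, 0, 0, 4, 17, 18)

v_19(a) = 3 ≥ 1, so the series converges in ℤ_19 to 1/(1 − a) = 1/(1 − (-233206)) = 1/233207. Expand this rational in ℤ_19: compute digits iteratively via d_i = x_i mod 19, x_{i+1} = (x_i − d_i)/19. The first 6 digits are (1, 0, 0, 4, 17, 18).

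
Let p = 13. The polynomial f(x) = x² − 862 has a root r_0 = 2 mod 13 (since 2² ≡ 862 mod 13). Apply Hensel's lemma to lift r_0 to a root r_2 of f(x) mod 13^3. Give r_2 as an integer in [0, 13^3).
r_2 = 1484 (mod 2197)

Hensel's recurrence: r_{i+1} = r_i − f(r_i)·(f′(r_i))^{-1} mod 13^{i+2}, with f′(x) = 2x. Iterate:
  r_0 = 2 (mod 13)
  r_1 = 132 (mod 169)
  r_2 = 1484 (mod 2197)
Final: r_2 = 1484, and one checks f(r_2) ≡ 0 mod 13^3.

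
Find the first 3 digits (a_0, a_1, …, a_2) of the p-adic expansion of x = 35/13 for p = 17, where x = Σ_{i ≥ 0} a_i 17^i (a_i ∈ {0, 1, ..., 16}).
(a_0, …, a_2) = (4, 13, 11)

v_17(35/13) = 0 (numerator and denominator both coprime to 17), so x ∈ ℤ_17^×. Compute digits iteratively via a_i = x_i mod 17, x_{i+1} = (x_i − a_i)/17, with x_0 = x:
  x_0 = 35/13;  a_0 = 4;  x_1 = (x_0 − 4)/17 = -1/13
  x_1 = -1/13;  a_1 = 13;  x_2 = (x_1 − 13)/17 = -10/13
  x_2 = -10/13;  a_2 = 11;  x_3 = (x_2 − 11)/17 = -9/13
Digits: (4, 13, 11).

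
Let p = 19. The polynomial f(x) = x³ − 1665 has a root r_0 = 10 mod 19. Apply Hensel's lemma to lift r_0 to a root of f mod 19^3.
r_2 = 1378 (mod 6859)

Hensel: r_{i+1} = r_i − f(r_i)/f′(r_i) mod 19^{i+2}, where f′(x) = 3x². Iterate:
  r_0 = 10 (mod 19)
  r_1 = 295 (mod 361)
  r_2 = 1378 (mod 6859)
Final: r = 1378 with f(r) ≡ 0 mod 19^3.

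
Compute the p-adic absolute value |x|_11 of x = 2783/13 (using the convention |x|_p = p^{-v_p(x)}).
|2783/13|_11 = 1/121

Step 1 — compute v_11(x) by factoring powers of 11 out of the numerator and denominator: v_11(2783/13) = 2. Step 2 — apply |x|_p = p^{-v_p(x)} = 11^{-2} = 1/121.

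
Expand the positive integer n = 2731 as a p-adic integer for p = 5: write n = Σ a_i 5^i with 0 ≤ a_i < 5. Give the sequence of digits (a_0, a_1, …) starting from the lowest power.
(a_0, a_1, …) = (1, 1, 4, 1, 4)

Repeated division by 5 gives the digits low-to-high: 2731 = 1 + 1·5^1 + 4·5^2 + 1·5^3 + 4·5^4. Digit sequence: (1, 1, 4, 1, 4).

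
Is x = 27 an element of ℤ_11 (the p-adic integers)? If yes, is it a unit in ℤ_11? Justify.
x ∈ ℤ_11^× (unit); v_11(x) = 0

ℤ_11 = {x ∈ ℚ_11 : v_11(x) ≥ 0} and ℤ_11^× = {x ∈ ℤ_11 : v_11(x) = 0}. Here v_11(27) = v_11(num) − v_11(den) = 0; compare against these criteria.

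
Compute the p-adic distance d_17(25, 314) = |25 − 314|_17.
d_17(25, 314) = 1/289

Step 1 — x − y = 25 − 314 = -289. Step 2 — v_17(-289) = 2 (factor: -289 = −(17^2 · 1); the sign does not affect v_p). Step 3 — |x − y|_17 = 17^{-2} = 1/289.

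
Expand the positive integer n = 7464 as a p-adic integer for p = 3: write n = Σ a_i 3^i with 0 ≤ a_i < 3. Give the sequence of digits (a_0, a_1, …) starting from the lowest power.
(a_0, a_1, …) = (0, 1, 1, 0, 2, 0, 1, 0, 1)

Repeated division by 3 gives the digits low-to-high: 7464 = 1·3^1 + 1·3^2 + 2·3^4 + 1·3^6 + 1·3^8. Digit sequence: (0, 1, 1, 0, 2, 0, 1, 0, 1).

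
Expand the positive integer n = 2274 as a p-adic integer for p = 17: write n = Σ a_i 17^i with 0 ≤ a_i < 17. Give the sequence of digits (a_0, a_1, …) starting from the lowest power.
(a_0, a_1, …) = (13, 14, 7)

Repeated division by 17 gives the digits low-to-high: 2274 = 13 + 14·17^1 + 7·17^2. Digit sequence: (13, 14, 7).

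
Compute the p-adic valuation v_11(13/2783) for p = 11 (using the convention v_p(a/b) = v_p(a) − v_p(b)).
v_11(13/2783) = -2

Factor powers of 11 from the numerator and denominator of the reduced fraction: 13 = 11^0 · 13 and 2783 = 11^2 · 23. Apply v_p(a/b) = v_p(a) − v_p(b): v_11(13/2783) = 0 − 2 = -2.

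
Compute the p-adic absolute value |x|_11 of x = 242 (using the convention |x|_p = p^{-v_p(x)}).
|242|_11 = 1/121

Step 1 — compute v_11(x) by factoring powers of 11 out of the numerator and denominator: v_11(242) = 2. Step 2 — apply |x|_p = p^{-v_p(x)} = 11^{-2} = 1/121.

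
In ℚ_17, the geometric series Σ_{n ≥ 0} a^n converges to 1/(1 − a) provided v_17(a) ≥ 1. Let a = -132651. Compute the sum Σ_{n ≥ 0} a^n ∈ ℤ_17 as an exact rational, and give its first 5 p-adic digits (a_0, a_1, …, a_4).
Σ a^n = 1/(1 − a) = 1/132652;  first 5 digits = (1, 0, 0, 7, 15)

v_17(a) = 3 ≥ 1, so the series converges in ℤ_17 to 1/(1 − a) = 1/(1 − (-132651)) = 1/132652. Expand this rational in ℤ_17: compute digits iteratively via d_i = x_i mod 17, x_{i+1} = (x_i − d_i)/17. The first 5 digits are (1, 0, 0, 7, 15).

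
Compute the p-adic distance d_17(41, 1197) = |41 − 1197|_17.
d_17(41, 1197) = 1/289

Step 1 — x − y = 41 − 1197 = -1156. Step 2 — v_17(-1156) = 2 (factor: -1156 = −(17^2 · 4); the sign does not affect v_p). Step 3 — |x − y|_17 = 17^{-2} = 1/289.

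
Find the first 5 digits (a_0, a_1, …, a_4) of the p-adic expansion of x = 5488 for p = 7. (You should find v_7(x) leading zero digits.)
(a_0, …, a_4) = (0, 0, 0, 2, 2)

v_7(5488) = 3, so a_0 = ... = a_2 = 0. Factor out: x = 7^3 · u with u = 16 a unit in ℤ_7. Expand u iteratively via a_{v+i} = u_i mod 7, u_{i+1} = (u_i − a_{v+i})/7:
  u_0 = 16;  a_3 = 2;  u_1 = (u_0 − 2)/7 = 2
  u_1 = 2;  a_4 = 2;  u_2 = (u_1 − 2)/7 = 0
Digits: (0, 0, 0, 2, 2).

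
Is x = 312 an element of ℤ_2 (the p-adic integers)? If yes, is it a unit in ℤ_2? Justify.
x ∈ ℤ_2 but not a unit; v_2(x) = 3 > 0

ℤ_2 = {x ∈ ℚ_2 : v_2(x) ≥ 0} and ℤ_2^× = {x ∈ ℤ_2 : v_2(x) = 0}. Here v_2(312) = v_2(num) − v_2(den) = 3; compare against these criteria.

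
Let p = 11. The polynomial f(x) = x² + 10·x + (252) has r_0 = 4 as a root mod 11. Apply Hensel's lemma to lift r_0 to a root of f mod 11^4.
r_3 = 1654 (mod 14641)

Hensel: r_{i+1} = r_i − f(r_i)·(f′(r_i))^{-1} mod 11^{i+2}, f′(x) = 2x + 10. Iterate:
  r_0 = 4 (mod 11)
  r_1 = 81 (mod 121)
  r_2 = 323 (mod 1331)
  r_3 = 1654 (mod 14641)
Final: r = 1654 satisfies f(r) ≡ 0 mod 11^4.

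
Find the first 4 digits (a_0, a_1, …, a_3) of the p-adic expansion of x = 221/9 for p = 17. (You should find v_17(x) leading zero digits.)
(a_0, …, a_3) = (0, 9, 9, 7)

v_17(221/9) = 1, so a_0 = ... = a_0 = 0. Factor out: x = 17^1 · u with u = 13/9 a unit in ℤ_17. Expand u iteratively via a_{v+i} = u_i mod 17, u_{i+1} = (u_i − a_{v+i})/17:
  u_0 = 13/9;  a_1 = 9;  u_1 = (u_0 − 9)/17 = -4/9
  u_1 = -4/9;  a_2 = 9;  u_2 = (u_1 − 9)/17 = -5/9
  u_2 = -5/9;  a_3 = 7;  u_3 = (u_2 − 7)/17 = -4/9
Digits: (0, 9, 9, 7).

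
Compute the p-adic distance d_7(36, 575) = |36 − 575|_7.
d_7(36, 575) = 1/49

Step 1 — x − y = 36 − 575 = -539. Step 2 — v_7(-539) = 2 (factor: -539 = −(7^2 · 11); the sign does not affect v_p). Step 3 — |x − y|_7 = 7^{-2} = 1/49.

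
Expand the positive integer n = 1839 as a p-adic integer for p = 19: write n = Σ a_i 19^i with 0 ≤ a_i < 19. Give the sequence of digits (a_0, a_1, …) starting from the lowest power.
(a_0, a_1, …) = (15, 1, 5)

Repeated division by 19 gives the digits low-to-high: 1839 = 15 + 1·19^1 + 5·19^2. Digit sequence: (15, 1, 5).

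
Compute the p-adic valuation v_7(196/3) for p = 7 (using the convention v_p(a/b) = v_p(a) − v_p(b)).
v_7(196/3) = 2

Factor powers of 7 from the numerator and denominator of the reduced fraction: 196 = 7^2 · 4 and 3 = 7^0 · 3. Apply v_p(a/b) = v_p(a) − v_p(b): v_7(196/3) = 2 − 0 = 2.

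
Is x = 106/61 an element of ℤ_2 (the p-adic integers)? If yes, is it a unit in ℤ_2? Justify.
x ∈ ℤ_2 but not a unit; v_2(x) = 1 > 0

ℤ_2 = {x ∈ ℚ_2 : v_2(x) ≥ 0} and ℤ_2^× = {x ∈ ℤ_2 : v_2(x) = 0}. Here v_2(106/61) = v_2(num) − v_2(den) = 1; compare against these criteria.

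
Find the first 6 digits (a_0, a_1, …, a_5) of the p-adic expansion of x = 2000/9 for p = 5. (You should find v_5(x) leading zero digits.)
(a_0, …, a_5) = (0, 0, 0, 4, 4, 3)

v_5(2000/9) = 3, so a_0 = ... = a_2 = 0. Factor out: x = 5^3 · u with u = 16/9 a unit in ℤ_5. Expand u iteratively via a_{v+i} = u_i mod 5, u_{i+1} = (u_i − a_{v+i})/5:
  u_0 = 16/9;  a_3 = 4;  u_1 = (u_0 − 4)/5 = -4/9
  u_1 = -4/9;  a_4 = 4;  u_2 = (u_1 − 4)/5 = -8/9
  u_2 = -8/9;  a_5 = 3;  u_3 = (u_2 − 3)/5 = -7/9
Digits: (0, 0, 0, 4, 4, 3).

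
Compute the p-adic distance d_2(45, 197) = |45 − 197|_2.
d_2(45, 197) = 1/8

Step 1 — x − y = 45 − 197 = -152. Step 2 — v_2(-152) = 3 (factor: -152 = −(2^3 · 19); the sign does not affect v_p). Step 3 — |x − y|_2 = 2^{-3} = 1/8.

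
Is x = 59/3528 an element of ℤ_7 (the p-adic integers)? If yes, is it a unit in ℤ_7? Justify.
x ∉ ℤ_7 (v_7(x) = -2 < 0)

ℤ_7 = {x ∈ ℚ_7 : v_7(x) ≥ 0} and ℤ_7^× = {x ∈ ℤ_7 : v_7(x) = 0}. Here v_7(59/3528) = v_7(num) − v_7(den) = -2; compare against these criteria.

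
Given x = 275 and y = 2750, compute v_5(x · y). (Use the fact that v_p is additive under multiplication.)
v_5(756250) = 5

v_p(x) = 2 (factor: 275 = 5^2 · 11); v_p(y) = 3 (factor: 2750 = 5^3 · 22). Additivity: v_p(xy) = v_p(x) + v_p(y) = 2 + 3 = 5. (Direct check: xy = 756250 = 5^5 · (242).)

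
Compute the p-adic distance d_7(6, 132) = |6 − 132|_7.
d_7(6, 132) = 1/7

Step 1 — x − y = 6 − 132 = -126. Step 2 — v_7(-126) = 1 (factor: -126 = −(7^1 · 18); the sign does not affect v_p). Step 3 — |x − y|_7 = 7^{-1} = 1/7.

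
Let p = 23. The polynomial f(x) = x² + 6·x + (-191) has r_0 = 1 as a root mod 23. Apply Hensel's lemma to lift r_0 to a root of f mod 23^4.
r_3 = 253944 (mod 279841)

Hensel: r_{i+1} = r_i − f(r_i)·(f′(r_i))^{-1} mod 23^{i+2}, f′(x) = 2x + 6. Iterate:
  r_0 = 1 (mod 23)
  r_1 = 24 (mod 529)
  r_2 = 10604 (mod 12167)
  r_3 = 253944 (mod 279841)
Final: r = 253944 satisfies f(r) ≡ 0 mod 23^4.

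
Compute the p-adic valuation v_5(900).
v_5(900) = 2

v_5(n) is the largest exponent k such that 5^k divides n. Factor out: 900 = 5^2 · 36. (Sign doesn't affect v_p.) So v_5(900) = 2.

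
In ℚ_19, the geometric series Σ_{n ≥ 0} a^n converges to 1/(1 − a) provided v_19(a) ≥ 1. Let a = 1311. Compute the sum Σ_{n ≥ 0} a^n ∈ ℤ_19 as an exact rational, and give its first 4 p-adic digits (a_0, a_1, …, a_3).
Σ a^n = 1/(1 − a) = -1/1310;  first 4 digits = (1, 12, 14, 2)

v_19(a) = 1 ≥ 1, so the series converges in ℤ_19 to 1/(1 − a) = 1/(1 − 1311) = -1/1310. Expand this rational in ℤ_19: compute digits iteratively via d_i = x_i mod 19, x_{i+1} = (x_i − d_i)/19. The first 4 digits are (1, 12, 14, 2).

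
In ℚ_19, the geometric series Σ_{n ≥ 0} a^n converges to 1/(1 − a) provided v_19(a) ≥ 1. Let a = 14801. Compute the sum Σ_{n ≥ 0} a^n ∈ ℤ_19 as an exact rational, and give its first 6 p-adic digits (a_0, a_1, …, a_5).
Σ a^n = 1/(1 − a) = -1/14800;  first 6 digits = (1, 0, 3, 2, 9, 12)

v_19(a) = 2 ≥ 1, so the series converges in ℤ_19 to 1/(1 − a) = 1/(1 − 14801) = -1/14800. Expand this rational in ℤ_19: compute digits iteratively via d_i = x_i mod 19, x_{i+1} = (x_i − d_i)/19. The first 6 digits are (1, 0, 3, 2, 9, 12).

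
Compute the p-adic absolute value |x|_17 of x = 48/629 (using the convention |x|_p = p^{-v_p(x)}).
|48/629|_17 = 17

Step 1 — compute v_17(x) by factoring powers of 17 out of the numerator and denominator: v_17(48/629) = -1. Step 2 — apply |x|_p = p^{-v_p(x)} = 17^{1} = 17.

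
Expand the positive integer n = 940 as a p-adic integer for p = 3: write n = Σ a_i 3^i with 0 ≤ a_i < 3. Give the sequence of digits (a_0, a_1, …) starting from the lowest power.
(a_0, a_1, …) = (1, 1, 2, 1, 2, 0, 1)

Repeated division by 3 gives the digits low-to-high: 940 = 1 + 1·3^1 + 2·3^2 + 1·3^3 + 2·3^4 + 1·3^6. Digit sequence: (1, 1, 2, 1, 2, 0, 1).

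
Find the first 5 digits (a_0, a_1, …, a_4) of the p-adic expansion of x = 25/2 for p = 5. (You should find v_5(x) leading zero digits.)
(a_0, …, a_4) = (0, 0, 3, 2, 2)

v_5(25/2) = 2, so a_0 = ... = a_1 = 0. Factor out: x = 5^2 · u with u = 1/2 a unit in ℤ_5. Expand u iteratively via a_{v+i} = u_i mod 5, u_{i+1} = (u_i − a_{v+i})/5:
  u_0 = 1/2;  a_2 = 3;  u_1 = (u_0 − 3)/5 = -1/2
  u_1 = -1/2;  a_3 = 2;  u_2 = (u_1 − 2)/5 = -1/2
  u_2 = -1/2;  a_4 = 2;  u_3 = (u_2 − 2)/5 = -1/2
Digits: (0, 0, 3, 2, 2).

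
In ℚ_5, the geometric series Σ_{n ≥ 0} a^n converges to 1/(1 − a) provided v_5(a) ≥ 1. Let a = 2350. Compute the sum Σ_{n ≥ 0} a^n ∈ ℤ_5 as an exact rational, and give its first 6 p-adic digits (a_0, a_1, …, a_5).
Σ a^n = 1/(1 − a) = -1/2349;  first 6 digits = (1, 0, 4, 3, 4, 2)

v_5(a) = 2 ≥ 1, so the series converges in ℤ_5 to 1/(1 − a) = 1/(1 − 2350) = -1/2349. Expand this rational in ℤ_5: compute digits iteratively via d_i = x_i mod 5, x_{i+1} = (x_i − d_i)/5. The first 6 digits are (1, 0, 4, 3, 4, 2).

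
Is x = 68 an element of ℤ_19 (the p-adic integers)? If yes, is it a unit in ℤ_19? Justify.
x ∈ ℤ_19^× (unit); v_19(x) = 0

ℤ_19 = {x ∈ ℚ_19 : v_19(x) ≥ 0} and ℤ_19^× = {x ∈ ℤ_19 : v_19(x) = 0}. Here v_19(68) = v_19(num) − v_19(den) = 0; compare against these criteria.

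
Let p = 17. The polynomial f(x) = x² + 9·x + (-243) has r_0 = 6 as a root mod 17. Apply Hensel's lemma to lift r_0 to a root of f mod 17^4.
r_3 = 35519 (mod 83521)

Hensel: r_{i+1} = r_i − f(r_i)·(f′(r_i))^{-1} mod 17^{i+2}, f′(x) = 2x + 9. Iterate:
  r_0 = 6 (mod 17)
  r_1 = 261 (mod 289)
  r_2 = 1128 (mod 4913)
  r_3 = 35519 (mod 83521)
Final: r = 35519 satisfies f(r) ≡ 0 mod 17^4.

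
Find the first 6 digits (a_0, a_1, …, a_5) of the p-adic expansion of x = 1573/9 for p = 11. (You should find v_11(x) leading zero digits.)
(a_0, …, a_5) = (0, 0, 10, 9, 4, 2)

v_11(1573/9) = 2, so a_0 = ... = a_1 = 0. Factor out: x = 11^2 · u with u = 13/9 a unit in ℤ_11. Expand u iteratively via a_{v+i} = u_i mod 11, u_{i+1} = (u_i − a_{v+i})/11:
  u_0 = 13/9;  a_2 = 10;  u_1 = (u_0 − 10)/11 = -7/9
  u_1 = -7/9;  a_3 = 9;  u_2 = (u_1 − 9)/11 = -8/9
  u_2 = -8/9;  a_4 = 4;  u_3 = (u_2 − 4)/11 = -4/9
  u_3 = -4/9;  a_5 = 2;  u_4 = (u_3 − 2)/11 = -2/9
Digits: (0, 0, 10, 9, 4, 2).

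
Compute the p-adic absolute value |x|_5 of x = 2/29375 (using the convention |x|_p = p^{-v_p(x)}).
|2/29375|_5 = 625

Step 1 — compute v_5(x) by factoring powers of 5 out of the numerator and denominator: v_5(2/29375) = -4. Step 2 — apply |x|_p = p^{-v_p(x)} = 5^{4} = 625.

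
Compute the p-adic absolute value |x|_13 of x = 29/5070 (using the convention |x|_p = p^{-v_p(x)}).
|29/5070|_13 = 169

Step 1 — compute v_13(x) by factoring powers of 13 out of the numerator and denominator: v_13(29/5070) = -2. Step 2 — apply |x|_p = p^{-v_p(x)} = 13^{2} = 169.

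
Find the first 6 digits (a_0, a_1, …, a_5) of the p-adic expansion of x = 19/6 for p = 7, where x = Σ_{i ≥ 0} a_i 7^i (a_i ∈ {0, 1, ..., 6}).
(a_0, …, a_5) = (2, 6, 5, 5, 5, 5)

v_7(19/6) = 0 (numerator and denominator both coprime to 7), so x ∈ ℤ_7^×. Compute digits iteratively via a_i = x_i mod 7, x_{i+1} = (x_i − a_i)/7, with x_0 = x:
  x_0 = 19/6;  a_0 = 2;  x_1 = (x_0 − 2)/7 = 1/6
  x_1 = 1/6;  a_1 = 6;  x_2 = (x_1 − 6)/7 = -5/6
  x_2 = -5/6;  a_2 = 5;  x_3 = (x_2 − 5)/7 = -5/6
  x_3 = -5/6;  a_3 = 5;  x_4 = (x_3 − 5)/7 = -5/6
  x_4 = -5/6;  a_4 = 5;  x_5 = (x_4 − 5)/7 = -5/6
  x_5 = -5/6;  a_5 = 5;  x_6 = (x_5 − 5)/7 = -5/6
Digits: (2, 6, 5, 5, 5, 5).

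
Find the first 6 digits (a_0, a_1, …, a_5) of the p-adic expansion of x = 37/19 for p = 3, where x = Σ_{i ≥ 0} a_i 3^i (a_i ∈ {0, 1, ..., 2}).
(a_0, …, a_5) = (1, 0, 2, 0, 2, 1)

v_3(37/19) = 0 (numerator and denominator both coprime to 3), so x ∈ ℤ_3^×. Compute digits iteratively via a_i = x_i mod 3, x_{i+1} = (x_i − a_i)/3, with x_0 = x:
  x_0 = 37/19;  a_0 = 1;  x_1 = (x_0 − 1)/3 = 6/19
  x_1 = 6/19;  a_1 = 0;  x_2 = (x_1 − 0)/3 = 2/19
  x_2 = 2/19;  a_2 = 2;  x_3 = (x_2 − 2)/3 = -12/19
  x_3 = -12/19;  a_3 = 0;  x_4 = (x_3 − 0)/3 = -4/19
  x_4 = -4/19;  a_4 = 2;  x_5 = (x_4 − 2)/3 = -14/19
  x_5 = -14/19;  a_5 = 1;  x_6 = (x_5 − 1)/3 = -11/19
Digits: (1, 0, 2, 0, 2, 1).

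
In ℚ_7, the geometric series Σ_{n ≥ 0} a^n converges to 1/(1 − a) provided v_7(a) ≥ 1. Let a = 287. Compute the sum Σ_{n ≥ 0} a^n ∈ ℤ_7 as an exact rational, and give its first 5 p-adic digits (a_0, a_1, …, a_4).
Σ a^n = 1/(1 − a) = -1/286;  first 5 digits = (1, 6, 6, 1, 4)

v_7(a) = 1 ≥ 1, so the series converges in ℤ_7 to 1/(1 − a) = 1/(1 − 287) = -1/286. Expand this rational in ℤ_7: compute digits iteratively via d_i = x_i mod 7, x_{i+1} = (x_i − d_i)/7. The first 5 digits are (1, 6, 6, 1, 4).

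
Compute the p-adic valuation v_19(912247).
v_19(912247) = 4

v_19(n) is the largest exponent k such that 19^k divides n. Factor out: 912247 = 19^4 · 7. (Sign doesn't affect v_p.) So v_19(912247) = 4.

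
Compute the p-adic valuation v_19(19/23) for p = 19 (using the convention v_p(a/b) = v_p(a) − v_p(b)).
v_19(19/23) = 1

Factor powers of 19 from the numerator and denominator of the reduced fraction: 19 = 19^1 · 1 and 23 = 19^0 · 23. Apply v_p(a/b) = v_p(a) − v_p(b): v_19(19/23) = 1 − 0 = 1.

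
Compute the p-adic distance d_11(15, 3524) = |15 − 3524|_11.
d_11(15, 3524) = 1/121

Step 1 — x − y = 15 − 3524 = -3509. Step 2 — v_11(-3509) = 2 (factor: -3509 = −(11^2 · 29); the sign does not affect v_p). Step 3 — |x − y|_11 = 11^{-2} = 1/121.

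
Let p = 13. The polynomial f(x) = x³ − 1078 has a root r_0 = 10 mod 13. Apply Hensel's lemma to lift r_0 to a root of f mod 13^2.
r_1 = 88 (mod 169)

Hensel: r_{i+1} = r_i − f(r_i)/f′(r_i) mod 13^{i+2}, where f′(x) = 3x². Iterate:
  r_0 = 10 (mod 13)
  r_1 = 88 (mod 169)
Final: r = 88 with f(r) ≡ 0 mod 13^2.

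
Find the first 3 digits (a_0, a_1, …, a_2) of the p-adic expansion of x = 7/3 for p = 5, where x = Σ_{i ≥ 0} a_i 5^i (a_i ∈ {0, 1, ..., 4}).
(a_0, …, a_2) = (4, 3, 1)

v_5(7/3) = 0 (numerator and denominator both coprime to 5), so x ∈ ℤ_5^×. Compute digits iteratively via a_i = x_i mod 5, x_{i+1} = (x_i − a_i)/5, with x_0 = x:
  x_0 = 7/3;  a_0 = 4;  x_1 = (x_0 − 4)/5 = -1/3
  x_1 = -1/3;  a_1 = 3;  x_2 = (x_1 − 3)/5 = -2/3
  x_2 = -2/3;  a_2 = 1;  x_3 = (x_2 − 1)/5 = -1/3
Digits: (4, 3, 1).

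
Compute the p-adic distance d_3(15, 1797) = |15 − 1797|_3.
d_3(15, 1797) = 1/81

Step 1 — x − y = 15 − 1797 = -1782. Step 2 — v_3(-1782) = 4 (factor: -1782 = −(3^4 · 22); the sign does not affect v_p). Step 3 — |x − y|_3 = 3^{-4} = 1/81.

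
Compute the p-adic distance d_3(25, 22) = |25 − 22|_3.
d_3(25, 22) = 1/3

Step 1 — x − y = 25 − 22 = 3. Step 2 — v_3(3) = 1 (factor: 3 = (3^1 · 1); the sign does not affect v_p). Step 3 — |x − y|_3 = 3^{-1} = 1/3.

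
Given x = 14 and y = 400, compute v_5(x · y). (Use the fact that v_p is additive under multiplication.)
v_5(5600) = 2

v_p(x) = 0 (factor: 14 = 5^0 · 14); v_p(y) = 2 (factor: 400 = 5^2 · 16). Additivity: v_p(xy) = v_p(x) + v_p(y) = 0 + 2 = 2. (Direct check: xy = 5600 = 5^2 · (224).)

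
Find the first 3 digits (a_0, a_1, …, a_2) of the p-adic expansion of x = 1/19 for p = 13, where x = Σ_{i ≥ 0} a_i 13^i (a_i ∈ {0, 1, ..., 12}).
(a_0, …, a_2) = (11, 6, 7)

v_13(1/19) = 0 (numerator and denominator both coprime to 13), so x ∈ ℤ_13^×. Compute digits iteratively via a_i = x_i mod 13, x_{i+1} = (x_i − a_i)/13, with x_0 = x:
  x_0 = 1/19;  a_0 = 11;  x_1 = (x_0 − 11)/13 = -16/19
  x_1 = -16/19;  a_1 = 6;  x_2 = (x_1 − 6)/13 = -10/19
  x_2 = -10/19;  a_2 = 7;  x_3 = (x_2 − 7)/13 = -11/19
Digits: (11, 6, 7).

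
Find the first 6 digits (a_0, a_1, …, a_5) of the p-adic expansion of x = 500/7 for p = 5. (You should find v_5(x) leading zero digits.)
(a_0, …, a_5) = (0, 0, 0, 2, 4, 2)

v_5(500/7) = 3, so a_0 = ... = a_2 = 0. Factor out: x = 5^3 · u with u = 4/7 a unit in ℤ_5. Expand u iteratively via a_{v+i} = u_i mod 5, u_{i+1} = (u_i − a_{v+i})/5:
  u_0 = 4/7;  a_3 = 2;  u_1 = (u_0 − 2)/5 = -2/7
  u_1 = -2/7;  a_4 = 4;  u_2 = (u_1 − 4)/5 = -6/7
  u_2 = -6/7;  a_5 = 2;  u_3 = (u_2 − 2)/5 = -4/7
Digits: (0, 0, 0, 2, 4, 2).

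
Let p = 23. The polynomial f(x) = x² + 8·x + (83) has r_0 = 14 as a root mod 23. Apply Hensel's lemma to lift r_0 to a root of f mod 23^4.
r_3 = 85275 (mod 279841)

Hensel: r_{i+1} = r_i − f(r_i)·(f′(r_i))^{-1} mod 23^{i+2}, f′(x) = 2x + 8. Iterate:
  r_0 = 14 (mod 23)
  r_1 = 106 (mod 529)
  r_2 = 106 (mod 12167)
  r_3 = 85275 (mod 279841)
Final: r = 85275 satisfies f(r) ≡ 0 mod 23^4.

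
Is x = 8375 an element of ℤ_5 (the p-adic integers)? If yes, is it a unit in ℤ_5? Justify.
x ∈ ℤ_5 but not a unit; v_5(x) = 3 > 0

ℤ_5 = {x ∈ ℚ_5 : v_5(x) ≥ 0} and ℤ_5^× = {x ∈ ℤ_5 : v_5(x) = 0}. Here v_5(8375) = v_5(num) − v_5(den) = 3; compare against these criteria.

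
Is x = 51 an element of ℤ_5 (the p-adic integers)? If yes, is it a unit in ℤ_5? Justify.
x ∈ ℤ_5^× (unit); v_5(x) = 0

ℤ_5 = {x ∈ ℚ_5 : v_5(x) ≥ 0} and ℤ_5^× = {x ∈ ℤ_5 : v_5(x) = 0}. Here v_5(51) = v_5(num) − v_5(den) = 0; compare against these criteria.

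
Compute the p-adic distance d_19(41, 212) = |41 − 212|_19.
d_19(41, 212) = 1/19

Step 1 — x − y = 41 − 212 = -171. Step 2 — v_19(-171) = 1 (factor: -171 = −(19^1 · 9); the sign does not affect v_p). Step 3 — |x − y|_19 = 19^{-1} = 1/19.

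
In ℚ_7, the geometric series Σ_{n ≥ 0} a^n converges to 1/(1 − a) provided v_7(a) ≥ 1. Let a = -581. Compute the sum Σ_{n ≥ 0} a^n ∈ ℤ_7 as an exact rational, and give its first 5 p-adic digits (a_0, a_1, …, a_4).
Σ a^n = 1/(1 − a) = 1/582;  first 5 digits = (1, 1, 3, 3, 0)

v_7(a) = 1 ≥ 1, so the series converges in ℤ_7 to 1/(1 − a) = 1/(1 − (-581)) = 1/582. Expand this rational in ℤ_7: compute digits iteratively via d_i = x_i mod 7, x_{i+1} = (x_i − d_i)/7. The first 5 digits are (1, 1, 3, 3, 0).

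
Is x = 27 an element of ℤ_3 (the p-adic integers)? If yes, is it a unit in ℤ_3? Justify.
x ∈ ℤ_3 but not a unit; v_3(x) = 3 > 0

ℤ_3 = {x ∈ ℚ_3 : v_3(x) ≥ 0} and ℤ_3^× = {x ∈ ℤ_3 : v_3(x) = 0}. Here v_3(27) = v_3(num) − v_3(den) = 3; compare against these criteria.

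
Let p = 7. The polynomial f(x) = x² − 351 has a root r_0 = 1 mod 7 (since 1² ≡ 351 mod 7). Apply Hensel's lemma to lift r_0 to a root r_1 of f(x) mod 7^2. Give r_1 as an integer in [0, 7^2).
r_1 = 29 (mod 49)

Hensel's recurrence: r_{i+1} = r_i − f(r_i)·(f′(r_i))^{-1} mod 7^{i+2}, with f′(x) = 2x. Iterate:
  r_0 = 1 (mod 7)
  r_1 = 29 (mod 49)
Final: r_1 = 29, and one checks f(r_1) ≡ 0 mod 7^2.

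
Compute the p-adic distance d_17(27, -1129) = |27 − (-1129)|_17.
d_17(27, -1129) = 1/289

Step 1 — x − y = 27 − (-1129) = 1156. Step 2 — v_17(1156) = 2 (factor: 1156 = (17^2 · 4); the sign does not affect v_p). Step 3 — |x − y|_17 = 17^{-2} = 1/289.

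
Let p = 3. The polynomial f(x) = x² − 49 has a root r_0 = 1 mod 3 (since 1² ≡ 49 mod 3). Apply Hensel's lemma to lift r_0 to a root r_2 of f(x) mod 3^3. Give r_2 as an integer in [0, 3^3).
r_2 = 7 (mod 27)

Hensel's recurrence: r_{i+1} = r_i − f(r_i)·(f′(r_i))^{-1} mod 3^{i+2}, with f′(x) = 2x. Iterate:
  r_0 = 1 (mod 3)
  r_1 = 7 (mod 9)
  r_2 = 7 (mod 27)
Final: r_2 = 7, and one checks f(r_2) ≡ 0 mod 3^3.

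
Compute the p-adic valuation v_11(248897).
v_11(248897) = 4

v_11(n) is the largest exponent k such that 11^k divides n. Factor out: 248897 = 11^4 · 17. (Sign doesn't affect v_p.) So v_11(248897) = 4.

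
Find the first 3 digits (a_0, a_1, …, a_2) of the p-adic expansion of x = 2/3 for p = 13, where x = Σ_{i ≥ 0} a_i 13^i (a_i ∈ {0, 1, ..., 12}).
(a_0, …, a_2) = (5, 4, 4)

v_13(2/3) = 0 (numerator and denominator both coprime to 13), so x ∈ ℤ_13^×. Compute digits iteratively via a_i = x_i mod 13, x_{i+1} = (x_i − a_i)/13, with x_0 = x:
  x_0 = 2/3;  a_0 = 5;  x_1 = (x_0 − 5)/13 = -1/3
  x_1 = -1/3;  a_1 = 4;  x_2 = (x_1 − 4)/13 = -1/3
  x_2 = -1/3;  a_2 = 4;  x_3 = (x_2 − 4)/13 = -1/3
Digits: (5, 4, 4).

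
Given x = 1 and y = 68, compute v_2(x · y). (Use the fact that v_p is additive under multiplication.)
v_2(68) = 2

v_p(x) = 0 (factor: 1 = 2^0 · 1); v_p(y) = 2 (factor: 68 = 2^2 · 17). Additivity: v_p(xy) = v_p(x) + v_p(y) = 0 + 2 = 2. (Direct check: xy = 68 = 2^2 · (17).)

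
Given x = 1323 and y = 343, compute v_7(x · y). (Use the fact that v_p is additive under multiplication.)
v_7(453789) = 5

v_p(x) = 2 (factor: 1323 = 7^2 · 27); v_p(y) = 3 (factor: 343 = 7^3 · 1). Additivity: v_p(xy) = v_p(x) + v_p(y) = 2 + 3 = 5. (Direct check: xy = 453789 = 7^5 · (27).)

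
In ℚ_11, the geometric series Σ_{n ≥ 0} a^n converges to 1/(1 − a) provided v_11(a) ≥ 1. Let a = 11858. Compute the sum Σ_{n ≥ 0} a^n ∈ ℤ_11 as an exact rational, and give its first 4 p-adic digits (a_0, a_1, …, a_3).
Σ a^n = 1/(1 − a) = -1/11857;  first 4 digits = (1, 0, 10, 8)

v_11(a) = 2 ≥ 1, so the series converges in ℤ_11 to 1/(1 − a) = 1/(1 − 11858) = -1/11857. Expand this rational in ℤ_11: compute digits iteratively via d_i = x_i mod 11, x_{i+1} = (x_i − d_i)/11. The first 4 digits are (1, 0, 10, 8).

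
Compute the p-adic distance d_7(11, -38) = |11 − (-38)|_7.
d_7(11, -38) = 1/49

Step 1 — x − y = 11 − (-38) = 49. Step 2 — v_7(49) = 2 (factor: 49 = (7^2 · 1); the sign does not affect v_p). Step 3 — |x − y|_7 = 7^{-2} = 1/49.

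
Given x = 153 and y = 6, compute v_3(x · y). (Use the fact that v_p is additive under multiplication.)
v_3(918) = 3

v_p(x) = 2 (factor: 153 = 3^2 · 17); v_p(y) = 1 (factor: 6 = 3^1 · 2). Additivity: v_p(xy) = v_p(x) + v_p(y) = 2 + 1 = 3. (Direct check: xy = 918 = 3^3 · (34).)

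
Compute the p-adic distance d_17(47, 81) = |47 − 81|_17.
d_17(47, 81) = 1/17

Step 1 — x − y = 47 − 81 = -34. Step 2 — v_17(-34) = 1 (factor: -34 = −(17^1 · 2); the sign does not affect v_p). Step 3 — |x − y|_17 = 17^{-1} = 1/17.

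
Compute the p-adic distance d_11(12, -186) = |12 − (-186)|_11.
d_11(12, -186) = 1/11

Step 1 — x − y = 12 − (-186) = 198. Step 2 — v_11(198) = 1 (factor: 198 = (11^1 · 18); the sign does not affect v_p). Step 3 — |x − y|_11 = 11^{-1} = 1/11.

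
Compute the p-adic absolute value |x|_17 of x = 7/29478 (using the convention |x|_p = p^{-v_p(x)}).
|7/29478|_17 = 4913

Step 1 — compute v_17(x) by factoring powers of 17 out of the numerator and denominator: v_17(7/29478) = -3. Step 2 — apply |x|_p = p^{-v_p(x)} = 17^{3} = 4913.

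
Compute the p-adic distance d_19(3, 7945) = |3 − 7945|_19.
d_19(3, 7945) = 1/361

Step 1 — x − y = 3 − 7945 = -7942. Step 2 — v_19(-7942) = 2 (factor: -7942 = −(19^2 · 22); the sign does not affect v_p). Step 3 — |x − y|_19 = 19^{-2} = 1/361.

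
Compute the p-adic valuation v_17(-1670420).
v_17(-1670420) = 4

v_17(n) is the largest exponent k such that 17^k divides n. Factor out: -1670420 = -17^4 · 20. (Sign doesn't affect v_p.) So v_17(-1670420) = 4.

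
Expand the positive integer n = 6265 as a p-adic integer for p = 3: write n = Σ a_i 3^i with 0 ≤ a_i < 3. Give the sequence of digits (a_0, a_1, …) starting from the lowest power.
(a_0, a_1, …) = (1, 0, 0, 1, 2, 1, 2, 2)

Repeated division by 3 gives the digits low-to-high: 6265 = 1 + 1·3^3 + 2·3^4 + 1·3^5 + 2·3^6 + 2·3^7. Digit sequence: (1, 0, 0, 1, 2, 1, 2, 2).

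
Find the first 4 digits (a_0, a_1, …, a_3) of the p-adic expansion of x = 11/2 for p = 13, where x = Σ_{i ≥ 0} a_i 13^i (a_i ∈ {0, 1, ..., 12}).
(a_0, …, a_3) = (12, 6, 6, 6)

v_13(11/2) = 0 (numerator and denominator both coprime to 13), so x ∈ ℤ_13^×. Compute digits iteratively via a_i = x_i mod 13, x_{i+1} = (x_i − a_i)/13, with x_0 = x:
  x_0 = 11/2;  a_0 = 12;  x_1 = (x_0 − 12)/13 = -1/2
  x_1 = -1/2;  a_1 = 6;  x_2 = (x_1 − 6)/13 = -1/2
  x_2 = -1/2;  a_2 = 6;  x_3 = (x_2 − 6)/13 = -1/2
  x_3 = -1/2;  a_3 = 6;  x_4 = (x_3 − 6)/13 = -1/2
Digits: (12, 6, 6, 6).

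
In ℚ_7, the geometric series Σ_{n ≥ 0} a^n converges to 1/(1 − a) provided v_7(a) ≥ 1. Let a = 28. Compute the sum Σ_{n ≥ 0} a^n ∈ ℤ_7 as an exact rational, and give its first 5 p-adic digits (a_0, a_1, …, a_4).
Σ a^n = 1/(1 − a) = -1/27;  first 5 digits = (1, 4, 2, 3, 6)

v_7(a) = 1 ≥ 1, so the series converges in ℤ_7 to 1/(1 − a) = 1/(1 − 28) = -1/27. Expand this rational in ℤ_7: compute digits iteratively via d_i = x_i mod 7, x_{i+1} = (x_i − d_i)/7. The first 5 digits are (1, 4, 2, 3, 6).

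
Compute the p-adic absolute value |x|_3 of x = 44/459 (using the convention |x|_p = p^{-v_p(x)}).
|44/459|_3 = 27

Step 1 — compute v_3(x) by factoring powers of 3 out of the numerator and denominator: v_3(44/459) = -3. Step 2 — apply |x|_p = p^{-v_p(x)} = 3^{3} = 27.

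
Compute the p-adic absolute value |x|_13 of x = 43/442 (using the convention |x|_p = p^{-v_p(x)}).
|43/442|_13 = 13

Step 1 — compute v_13(x) by factoring powers of 13 out of the numerator and denominator: v_13(43/442) = -1. Step 2 — apply |x|_p = p^{-v_p(x)} = 13^{1} = 13.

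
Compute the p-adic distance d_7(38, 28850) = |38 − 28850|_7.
d_7(38, 28850) = 1/2401

Step 1 — x − y = 38 − 28850 = -28812. Step 2 — v_7(-28812) = 4 (factor: -28812 = −(7^4 · 12); the sign does not affect v_p). Step 3 — |x − y|_7 = 7^{-4} = 1/2401.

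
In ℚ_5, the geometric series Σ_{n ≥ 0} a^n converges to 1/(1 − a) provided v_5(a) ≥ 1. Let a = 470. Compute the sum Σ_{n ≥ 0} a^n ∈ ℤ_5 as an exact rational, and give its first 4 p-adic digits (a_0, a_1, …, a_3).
Σ a^n = 1/(1 − a) = -1/469;  first 4 digits = (1, 4, 4, 4)

v_5(a) = 1 ≥ 1, so the series converges in ℤ_5 to 1/(1 − a) = 1/(1 − 470) = -1/469. Expand this rational in ℤ_5: compute digits iteratively via d_i = x_i mod 5, x_{i+1} = (x_i − d_i)/5. The first 4 digits are (1, 4, 4, 4).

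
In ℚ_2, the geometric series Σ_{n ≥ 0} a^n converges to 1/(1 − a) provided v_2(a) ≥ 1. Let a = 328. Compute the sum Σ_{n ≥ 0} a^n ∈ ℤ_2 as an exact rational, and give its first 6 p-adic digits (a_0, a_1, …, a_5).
Σ a^n = 1/(1 − a) = -1/327;  first 6 digits = (1, 0, 0, 1, 0, 0)

v_2(a) = 3 ≥ 1, so the series converges in ℤ_2 to 1/(1 − a) = 1/(1 − 328) = -1/327. Expand this rational in ℤ_2: compute digits iteratively via d_i = x_i mod 2, x_{i+1} = (x_i − d_i)/2. The first 6 digits are (1, 0, 0, 1, 0, 0).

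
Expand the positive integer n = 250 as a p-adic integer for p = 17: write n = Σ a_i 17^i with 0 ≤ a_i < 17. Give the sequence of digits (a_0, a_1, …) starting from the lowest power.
(a_0, a_1, …) = (12, 14)

Repeated division by 17 gives the digits low-to-high: 250 = 12 + 14·17^1. Digit sequence: (12, 14).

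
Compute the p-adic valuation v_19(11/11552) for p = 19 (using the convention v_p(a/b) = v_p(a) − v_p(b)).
v_19(11/11552) = -2

Factor powers of 19 from the numerator and denominator of the reduced fraction: 11 = 19^0 · 11 and 11552 = 19^2 · 32. Apply v_p(a/b) = v_p(a) − v_p(b): v_19(11/11552) = 0 − 2 = -2.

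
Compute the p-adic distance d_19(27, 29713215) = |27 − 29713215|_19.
d_19(27, 29713215) = 1/2476099

Step 1 — x − y = 27 − 29713215 = -29713188. Step 2 — v_19(-29713188) = 5 (factor: -29713188 = −(19^5 · 12); the sign does not affect v_p). Step 3 — |x − y|_19 = 19^{-5} = 1/2476099.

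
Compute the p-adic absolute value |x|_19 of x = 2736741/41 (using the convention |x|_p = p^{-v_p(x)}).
|2736741/41|_19 = 1/130321

Step 1 — compute v_19(x) by factoring powers of 19 out of the numerator and denominator: v_19(2736741/41) = 4. Step 2 — apply |x|_p = p^{-v_p(x)} = 19^{-4} = 1/130321.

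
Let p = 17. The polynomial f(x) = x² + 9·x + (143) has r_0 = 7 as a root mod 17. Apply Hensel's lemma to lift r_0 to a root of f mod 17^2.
r_1 = 109 (mod 289)

Hensel: r_{i+1} = r_i − f(r_i)·(f′(r_i))^{-1} mod 17^{i+2}, f′(x) = 2x + 9. Iterate:
  r_0 = 7 (mod 17)
  r_1 = 109 (mod 289)
Final: r = 109 satisfies f(r) ≡ 0 mod 17^2.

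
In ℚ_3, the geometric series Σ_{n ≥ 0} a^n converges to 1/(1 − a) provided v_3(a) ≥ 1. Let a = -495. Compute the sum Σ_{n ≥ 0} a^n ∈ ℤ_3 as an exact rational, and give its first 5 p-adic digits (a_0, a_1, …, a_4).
Σ a^n = 1/(1 − a) = 1/496;  first 5 digits = (1, 0, 2, 2, 0)

v_3(a) = 2 ≥ 1, so the series converges in ℤ_3 to 1/(1 − a) = 1/(1 − (-495)) = 1/496. Expand this rational in ℤ_3: compute digits iteratively via d_i = x_i mod 3, x_{i+1} = (x_i − d_i)/3. The first 5 digits are (1, 0, 2, 2, 0).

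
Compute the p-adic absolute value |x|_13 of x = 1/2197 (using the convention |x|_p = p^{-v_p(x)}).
|1/2197|_13 = 2197

Step 1 — compute v_13(x) by factoring powers of 13 out of the numerator and denominator: v_13(1/2197) = -3. Step 2 — apply |x|_p = p^{-v_p(x)} = 13^{3} = 2197.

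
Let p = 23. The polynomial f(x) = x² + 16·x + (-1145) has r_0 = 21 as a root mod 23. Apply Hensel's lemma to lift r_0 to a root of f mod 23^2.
r_1 = 228 (mod 529)

Hensel: r_{i+1} = r_i − f(r_i)·(f′(r_i))^{-1} mod 23^{i+2}, f′(x) = 2x + 16. Iterate:
  r_0 = 21 (mod 23)
  r_1 = 228 (mod 529)
Final: r = 228 satisfies f(r) ≡ 0 mod 23^2.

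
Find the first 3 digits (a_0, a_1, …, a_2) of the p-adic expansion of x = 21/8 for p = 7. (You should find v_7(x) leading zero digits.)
(a_0, …, a_2) = (0, 3, 4)

v_7(21/8) = 1, so a_0 = ... = a_0 = 0. Factor out: x = 7^1 · u with u = 3/8 a unit in ℤ_7. Expand u iteratively via a_{v+i} = u_i mod 7, u_{i+1} = (u_i − a_{v+i})/7:
  u_0 = 3/8;  a_1 = 3;  u_1 = (u_0 − 3)/7 = -3/8
  u_1 = -3/8;  a_2 = 4;  u_2 = (u_1 − 4)/7 = -5/8
Digits: (0, 3, 4).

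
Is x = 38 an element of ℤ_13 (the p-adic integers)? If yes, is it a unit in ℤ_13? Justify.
x ∈ ℤ_13^× (unit); v_13(x) = 0

ℤ_13 = {x ∈ ℚ_13 : v_13(x) ≥ 0} and ℤ_13^× = {x ∈ ℤ_13 : v_13(x) = 0}. Here v_13(38) = v_13(num) − v_13(den) = 0; compare against these criteria.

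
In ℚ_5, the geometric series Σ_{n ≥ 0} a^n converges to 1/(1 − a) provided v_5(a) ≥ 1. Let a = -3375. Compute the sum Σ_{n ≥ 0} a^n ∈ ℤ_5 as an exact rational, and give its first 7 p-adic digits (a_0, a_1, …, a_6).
Σ a^n = 1/(1 − a) = 1/3376;  first 7 digits = (1, 0, 0, 3, 4, 3, 3)

v_5(a) = 3 ≥ 1, so the series converges in ℤ_5 to 1/(1 − a) = 1/(1 − (-3375)) = 1/3376. Expand this rational in ℤ_5: compute digits iteratively via d_i = x_i mod 5, x_{i+1} = (x_i − d_i)/5. The first 7 digits are (1, 0, 0, 3, 4, 3, 3).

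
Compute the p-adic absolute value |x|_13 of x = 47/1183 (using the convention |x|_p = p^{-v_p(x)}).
|47/1183|_13 = 169

Step 1 — compute v_13(x) by factoring powers of 13 out of the numerator and denominator: v_13(47/1183) = -2. Step 2 — apply |x|_p = p^{-v_p(x)} = 13^{2} = 169.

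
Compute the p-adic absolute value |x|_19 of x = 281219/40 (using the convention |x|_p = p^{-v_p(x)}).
|281219/40|_19 = 1/6859

Step 1 — compute v_19(x) by factoring powers of 19 out of the numerator and denominator: v_19(281219/40) = 3. Step 2 — apply |x|_p = p^{-v_p(x)} = 19^{-3} = 1/6859.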